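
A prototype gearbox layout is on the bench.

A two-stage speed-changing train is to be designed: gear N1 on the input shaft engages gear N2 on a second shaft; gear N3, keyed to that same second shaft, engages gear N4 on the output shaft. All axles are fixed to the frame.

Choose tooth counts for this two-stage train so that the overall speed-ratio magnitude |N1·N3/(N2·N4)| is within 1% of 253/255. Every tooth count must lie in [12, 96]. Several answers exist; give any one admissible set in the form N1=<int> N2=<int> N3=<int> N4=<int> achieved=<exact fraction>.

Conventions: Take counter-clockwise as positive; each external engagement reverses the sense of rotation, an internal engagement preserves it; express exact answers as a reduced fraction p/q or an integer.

N1=22 N2=15 N3=23 N4=34 achieved=253/255

2-stage fixed-axis compound train for ratio 253/255
target = 253/255 in lowest terms: an exact hit needs N1·N3 = k·253 and N2·N4 = k·255 for one integer k, every count in [12, 96]; additionally prefer no 1:1 stage (N1 ≠ N2, N3 ≠ N4)
k = 1: no 1:1-free in-range split of k·253 and k·255 into factor pairs; take k = 2
k = 2: N1·N3 = 506 = 22·23, N2·N4 = 510 = 15·34
achieved = 22·23/(15·34) = 253/255; |achieved − target| = 0 ≤ 253/25500 ✓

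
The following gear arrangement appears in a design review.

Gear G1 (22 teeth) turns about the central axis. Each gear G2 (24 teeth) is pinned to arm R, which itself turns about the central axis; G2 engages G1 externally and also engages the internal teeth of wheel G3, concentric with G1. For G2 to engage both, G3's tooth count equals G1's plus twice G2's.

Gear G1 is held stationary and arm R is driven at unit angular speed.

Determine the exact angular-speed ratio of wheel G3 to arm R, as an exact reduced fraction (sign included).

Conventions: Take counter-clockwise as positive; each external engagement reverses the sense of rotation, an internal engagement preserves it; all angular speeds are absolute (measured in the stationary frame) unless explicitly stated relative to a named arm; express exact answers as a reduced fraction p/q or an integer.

46/35

topology: planetary set — G1 22T / G2 24T / G3 70T, arm = carrier (Willis)
ring teeth: 22 + 2·24 = 70
22(ω_sun−ω_arm) = −70(ω_ring−ω_arm),  ω_sun = 0, ω_arm = 1
ω_ring = 1 − (22/70)(0−1) = 46/35
ω_out/ω_in = 46/35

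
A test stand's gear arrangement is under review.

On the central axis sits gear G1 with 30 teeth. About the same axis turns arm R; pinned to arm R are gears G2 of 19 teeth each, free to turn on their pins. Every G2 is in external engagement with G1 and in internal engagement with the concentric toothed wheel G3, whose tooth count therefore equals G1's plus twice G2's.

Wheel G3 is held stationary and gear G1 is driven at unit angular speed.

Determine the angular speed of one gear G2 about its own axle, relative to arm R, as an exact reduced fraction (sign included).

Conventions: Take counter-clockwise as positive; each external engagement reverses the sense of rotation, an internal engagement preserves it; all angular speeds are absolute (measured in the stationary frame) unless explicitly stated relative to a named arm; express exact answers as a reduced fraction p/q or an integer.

-1020/931

planetary set (30T centre, 19T on arm, 68T internal) — Willis relation
ring teeth: 30 + 2·19 = 68
30(ω_sun−ω_arm) = −68(ω_ring−ω_arm),  ω_ring = 0, ω_sun = 1
30(1−ω_arm) = −68(0−ω_arm)  ⇒  98·ω_arm = 30  ⇒  ω_arm = 15/49
sun–planet mesh: 30·(1−15/49) = −19·(ω_p−ω_arm)  ⇒  ω_p−ω_arm = -1020/931
exact speed ratio = -1020/931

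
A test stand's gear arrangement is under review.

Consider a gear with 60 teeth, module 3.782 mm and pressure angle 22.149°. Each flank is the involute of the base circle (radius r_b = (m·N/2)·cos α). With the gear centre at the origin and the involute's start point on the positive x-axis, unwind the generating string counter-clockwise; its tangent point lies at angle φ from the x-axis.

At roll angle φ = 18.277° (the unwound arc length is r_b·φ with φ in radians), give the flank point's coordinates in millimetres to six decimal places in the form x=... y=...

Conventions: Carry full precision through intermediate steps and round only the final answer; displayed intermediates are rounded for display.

x=110.298837 y=1.125513

class = single-mesh tooth geometry [base-circle involute, m = 3.782, 60T]
pitch radius r_p = m·N/2 = 3.782·60/2 = 113.460000
base radius r_b = r_p·cos α = 113.460000·cos 22.149° = 105.087394
roll angle φ = 18.277° = 0.31899383 rad
x = r_b·(cos φ + φ·sin φ) = 110.298837
y = r_b·(sin φ − φ·cos φ) = 1.125513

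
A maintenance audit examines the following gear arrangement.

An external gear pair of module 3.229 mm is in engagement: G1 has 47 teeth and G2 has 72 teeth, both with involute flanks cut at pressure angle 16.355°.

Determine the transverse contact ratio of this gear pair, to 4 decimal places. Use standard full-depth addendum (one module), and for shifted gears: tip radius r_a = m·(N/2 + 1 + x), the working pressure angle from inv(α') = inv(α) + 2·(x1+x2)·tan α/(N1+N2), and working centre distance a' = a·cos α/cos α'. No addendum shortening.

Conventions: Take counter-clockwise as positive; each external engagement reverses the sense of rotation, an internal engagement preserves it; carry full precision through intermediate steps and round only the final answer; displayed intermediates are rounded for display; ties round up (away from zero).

2.0182

topology: single-mesh involute geometry — m = 3.229, 47T/72T pair
base radii: r_b1 = 72.810988, r_b2 = 111.540236
tip radii: r_a1 = 79.110500, r_a2 = 119.473000
no profile shift: α' = α, a' = a
action lengths: √(r_a1²−r_b1²) = 30.935922, √(r_a2²−r_b2²) = 42.808567
base pitch p_b = π·m·cos α = 9.733722
CR = (30.935922 + 42.808567 − 192.125500·sin 16.35500°)/9.733722 = 2.018166
contact ratio ≈ 2.0182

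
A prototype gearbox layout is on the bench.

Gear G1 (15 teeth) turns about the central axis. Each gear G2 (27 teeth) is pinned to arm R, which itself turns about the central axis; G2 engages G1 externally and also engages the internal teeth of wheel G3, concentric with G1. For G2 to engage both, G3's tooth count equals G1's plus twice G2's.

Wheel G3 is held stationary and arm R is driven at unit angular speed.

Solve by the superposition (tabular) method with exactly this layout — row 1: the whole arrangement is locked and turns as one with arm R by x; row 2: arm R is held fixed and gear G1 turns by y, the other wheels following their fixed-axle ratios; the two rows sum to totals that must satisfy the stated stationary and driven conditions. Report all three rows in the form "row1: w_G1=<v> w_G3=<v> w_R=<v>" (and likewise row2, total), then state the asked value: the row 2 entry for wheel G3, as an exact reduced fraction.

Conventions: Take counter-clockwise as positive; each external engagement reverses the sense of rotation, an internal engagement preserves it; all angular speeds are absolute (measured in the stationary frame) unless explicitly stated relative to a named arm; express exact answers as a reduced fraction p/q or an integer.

planetary set (15T centre, 27T on arm, 69T internal) — Willis relation
superposition row 1 [locked train]: every member turns x
row 2: sun turns y, ring = −(15/69)·y, arm 0
boundary: total ω_ring = x − (15/69)·y = 0 and total ω_arm = x = 1  ⇒  y = 23/5, x = 1
row 2 ring = −(15/69)·23/5 = -1
totals (row 1 + row 2): sun 1 + 23/5 = 28/5, ring 1 + (-1) = 0, arm 1 + 0 = 1
asked cell (row2, ring) = -1

row1: w_G1=1 w_G3=1 w_R=1
row2: w_G1=23/5 w_G3=-1 w_R=0
total: w_G1=28/5 w_G3=0 w_R=1
asked value: -1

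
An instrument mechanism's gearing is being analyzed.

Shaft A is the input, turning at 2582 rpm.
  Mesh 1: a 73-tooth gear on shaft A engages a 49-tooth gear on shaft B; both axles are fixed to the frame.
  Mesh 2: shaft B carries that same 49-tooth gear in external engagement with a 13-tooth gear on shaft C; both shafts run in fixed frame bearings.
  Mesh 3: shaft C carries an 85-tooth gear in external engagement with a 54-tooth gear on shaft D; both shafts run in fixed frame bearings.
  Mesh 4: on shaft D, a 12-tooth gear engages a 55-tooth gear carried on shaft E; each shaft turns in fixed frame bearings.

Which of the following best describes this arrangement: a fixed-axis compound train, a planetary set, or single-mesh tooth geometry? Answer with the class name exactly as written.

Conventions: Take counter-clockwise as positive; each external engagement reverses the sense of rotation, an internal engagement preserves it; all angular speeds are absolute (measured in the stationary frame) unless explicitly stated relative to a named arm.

fixed-axis compound train

class = fixed-axis compound train [4 meshes; 4 ratios multiply, 4 sense flips]
classification: fixed-axis compound train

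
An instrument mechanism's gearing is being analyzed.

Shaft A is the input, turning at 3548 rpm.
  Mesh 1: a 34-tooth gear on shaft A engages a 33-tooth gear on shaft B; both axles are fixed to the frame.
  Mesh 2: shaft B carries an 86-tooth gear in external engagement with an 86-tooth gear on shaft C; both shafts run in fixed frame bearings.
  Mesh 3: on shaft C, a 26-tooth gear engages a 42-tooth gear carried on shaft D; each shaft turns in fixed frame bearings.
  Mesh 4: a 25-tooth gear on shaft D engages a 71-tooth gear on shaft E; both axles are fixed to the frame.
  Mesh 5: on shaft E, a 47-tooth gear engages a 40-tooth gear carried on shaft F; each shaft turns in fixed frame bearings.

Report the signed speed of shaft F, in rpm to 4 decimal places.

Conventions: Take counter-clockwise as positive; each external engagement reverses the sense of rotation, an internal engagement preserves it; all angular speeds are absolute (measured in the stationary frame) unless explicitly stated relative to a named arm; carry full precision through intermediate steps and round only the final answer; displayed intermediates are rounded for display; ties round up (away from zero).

-936.2507 rpm

5-mesh fixed-axis compound train (all bearings frame-fixed)
mesh 1 [34T→33T]: ω = 3548.0000×34/33 = 3655.5152 rpm, sense flips to −
mesh 2 [86T→86T]: ω = 3655.5152×86/86 = 3655.5152 rpm, sense flips to +
mesh 3 [26T→42T]: ω = 3655.5152×26/42 = 2262.9380 rpm, sense flips to −
mesh 4 [25T→71T]: ω = 2262.9380×25/71 = 796.8091 rpm, sense flips to +
mesh 5 [47T→40T]: ω = 796.8091×47/40 = 936.2507 rpm, sense flips to −
signed output speed = -936.2507 rpm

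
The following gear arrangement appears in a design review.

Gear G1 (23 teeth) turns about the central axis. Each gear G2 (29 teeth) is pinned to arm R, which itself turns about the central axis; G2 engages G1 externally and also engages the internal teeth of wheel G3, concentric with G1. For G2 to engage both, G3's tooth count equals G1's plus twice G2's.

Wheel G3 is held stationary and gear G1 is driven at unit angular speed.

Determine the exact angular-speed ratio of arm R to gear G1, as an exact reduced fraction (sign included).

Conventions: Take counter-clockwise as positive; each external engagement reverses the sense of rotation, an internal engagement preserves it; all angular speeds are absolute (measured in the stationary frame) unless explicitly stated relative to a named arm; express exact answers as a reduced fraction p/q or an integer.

23/104

topology: planetary set — G1 23T / G2 29T / G3 81T, arm = carrier (Willis)
ring teeth: 23 + 2·29 = 81
23(ω_sun−ω_arm) = −81(ω_ring−ω_arm),  ω_ring = 0, ω_sun = 1
23(1−ω_arm) = −81(0−ω_arm)  ⇒  104·ω_arm = 23  ⇒  ω_arm = 23/104
ω_out/ω_in = 23/104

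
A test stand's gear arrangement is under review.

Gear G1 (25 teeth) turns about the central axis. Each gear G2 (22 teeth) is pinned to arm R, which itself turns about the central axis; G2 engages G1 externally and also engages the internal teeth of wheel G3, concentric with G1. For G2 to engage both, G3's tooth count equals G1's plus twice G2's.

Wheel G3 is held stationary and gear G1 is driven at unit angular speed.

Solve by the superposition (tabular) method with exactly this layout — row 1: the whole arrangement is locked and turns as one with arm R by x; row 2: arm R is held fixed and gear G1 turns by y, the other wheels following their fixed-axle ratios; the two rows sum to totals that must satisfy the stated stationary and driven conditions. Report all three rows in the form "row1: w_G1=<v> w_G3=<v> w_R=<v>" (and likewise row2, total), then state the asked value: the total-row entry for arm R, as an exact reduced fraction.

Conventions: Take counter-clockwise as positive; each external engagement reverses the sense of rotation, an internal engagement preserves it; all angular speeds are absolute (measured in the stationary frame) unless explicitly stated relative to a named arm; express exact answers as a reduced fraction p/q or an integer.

row1: w_G1=25/94 w_G3=25/94 w_R=25/94
row2: w_G1=69/94 w_G3=-25/94 w_R=0
total: w_G1=1 w_G3=0 w_R=25/94
asked value: 25/94

class = planetary set [G3 = 25+2·22 = 69; Willis about the carrier]
row 1 (train locked, turned with arm): all members turn x
row 2 (arm held, sun turns y): ω_ring = −(25/69)·y, ω_arm = 0
boundary: total ω_ring = x − (25/69)·y = 0 and total ω_sun = x + y = 1  ⇒  y = 69/94, x = 25/94
row 2 ring = −(25/69)·69/94 = -25/94
totals (row 1 + row 2): sun 25/94 + 69/94 = 1, ring 25/94 + (-25/94) = 0, arm 25/94 + 0 = 25/94
asked cell (total, arm) = 25/94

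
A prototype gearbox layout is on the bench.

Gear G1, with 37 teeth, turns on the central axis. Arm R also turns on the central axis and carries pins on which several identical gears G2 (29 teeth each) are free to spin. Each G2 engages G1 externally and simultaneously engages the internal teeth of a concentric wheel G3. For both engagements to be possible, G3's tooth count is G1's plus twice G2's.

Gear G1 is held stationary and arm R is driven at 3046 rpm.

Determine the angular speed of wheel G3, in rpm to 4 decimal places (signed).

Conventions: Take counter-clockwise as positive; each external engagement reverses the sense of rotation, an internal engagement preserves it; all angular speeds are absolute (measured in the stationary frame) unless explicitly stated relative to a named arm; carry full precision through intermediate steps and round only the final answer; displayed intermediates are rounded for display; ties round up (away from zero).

+4232.3368 rpm

topology: planetary set — G1 37T / G2 29T / G3 95T, arm = carrier (Willis)
normalise by the input: solve with ω_arm = 1, then scale by 3046 rpm
ring teeth: 37 + 2·29 = 95
37(ω_sun−ω_arm) = −95(ω_ring−ω_arm),  ω_sun = 0, ω_arm = 1
ω_ring = 1 − (37/95)(0−1) = 132/95
scale: ω_ring = 132/95 × 3046 rpm = +4232.3368 rpm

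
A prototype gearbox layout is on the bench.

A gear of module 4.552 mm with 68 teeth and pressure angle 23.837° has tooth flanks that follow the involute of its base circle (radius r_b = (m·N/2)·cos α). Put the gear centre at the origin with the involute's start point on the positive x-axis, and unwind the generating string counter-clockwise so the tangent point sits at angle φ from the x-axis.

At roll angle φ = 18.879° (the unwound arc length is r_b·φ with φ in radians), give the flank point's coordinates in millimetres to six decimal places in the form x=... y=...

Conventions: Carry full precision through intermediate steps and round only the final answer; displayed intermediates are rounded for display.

x=149.043748 y=1.669878

recognized (one wheel, involute flank): single-mesh tooth geometry, m = 4.552, N = 68
pitch radius r_p = m·N/2 = 4.552·68/2 = 154.768000
base radius r_b = r_p·cos α = 154.768000·cos 23.837° = 141.566116
roll angle φ = 18.879° = 0.32950071 rad
x = r_b·(cos φ + φ·sin φ) = 149.043748
y = r_b·(sin φ − φ·cos φ) = 1.669878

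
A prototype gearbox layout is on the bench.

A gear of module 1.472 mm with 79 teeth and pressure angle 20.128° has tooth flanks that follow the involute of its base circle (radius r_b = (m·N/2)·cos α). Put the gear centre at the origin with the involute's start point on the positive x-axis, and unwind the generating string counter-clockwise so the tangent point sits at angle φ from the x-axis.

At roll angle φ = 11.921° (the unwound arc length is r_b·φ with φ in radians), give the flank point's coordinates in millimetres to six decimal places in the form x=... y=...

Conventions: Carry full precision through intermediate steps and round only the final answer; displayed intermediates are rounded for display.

topology: single-mesh involute geometry — m = 1.472, N = 79
pitch radius r_p = m·N/2 = 1.472·79/2 = 58.144000
base radius r_b = r_p·cos α = 58.144000·cos 20.128° = 54.592925
roll angle φ = 11.921° = 0.20806070 rad
x = r_b·(cos φ + φ·sin φ) = 55.761811
y = r_b·(sin φ − φ·cos φ) = 0.163194

x=55.761811 y=0.163194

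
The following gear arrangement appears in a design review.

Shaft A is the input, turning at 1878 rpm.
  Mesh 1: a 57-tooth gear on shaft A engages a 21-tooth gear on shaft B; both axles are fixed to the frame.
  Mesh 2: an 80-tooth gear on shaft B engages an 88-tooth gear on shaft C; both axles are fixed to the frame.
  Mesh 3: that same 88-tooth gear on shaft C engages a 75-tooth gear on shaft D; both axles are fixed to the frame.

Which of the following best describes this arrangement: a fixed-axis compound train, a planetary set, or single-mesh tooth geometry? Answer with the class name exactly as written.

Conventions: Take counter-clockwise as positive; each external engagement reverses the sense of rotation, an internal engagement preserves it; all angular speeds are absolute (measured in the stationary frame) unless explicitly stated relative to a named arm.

topology: fixed-axis compound train — 3 meshes, A→D
classification: fixed-axis compound train

fixed-axis compound train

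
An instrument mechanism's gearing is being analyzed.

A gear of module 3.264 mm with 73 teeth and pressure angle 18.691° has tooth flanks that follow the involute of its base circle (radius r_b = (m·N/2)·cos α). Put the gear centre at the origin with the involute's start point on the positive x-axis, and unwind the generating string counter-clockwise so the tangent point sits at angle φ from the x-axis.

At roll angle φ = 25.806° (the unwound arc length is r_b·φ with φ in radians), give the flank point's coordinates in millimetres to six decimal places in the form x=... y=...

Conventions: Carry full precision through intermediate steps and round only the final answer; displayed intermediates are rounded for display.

topology: single-mesh involute geometry — m = 3.264, N = 73
pitch radius r_p = m·N/2 = 3.264·73/2 = 119.136000
base radius r_b = r_p·cos α = 119.136000·cos 18.691° = 112.852842
roll angle φ = 25.806° = 0.45039967 rad
x = r_b·(cos φ + φ·sin φ) = 123.725491
y = r_b·(sin φ − φ·cos φ) = 3.367826

x=123.725491 y=3.367826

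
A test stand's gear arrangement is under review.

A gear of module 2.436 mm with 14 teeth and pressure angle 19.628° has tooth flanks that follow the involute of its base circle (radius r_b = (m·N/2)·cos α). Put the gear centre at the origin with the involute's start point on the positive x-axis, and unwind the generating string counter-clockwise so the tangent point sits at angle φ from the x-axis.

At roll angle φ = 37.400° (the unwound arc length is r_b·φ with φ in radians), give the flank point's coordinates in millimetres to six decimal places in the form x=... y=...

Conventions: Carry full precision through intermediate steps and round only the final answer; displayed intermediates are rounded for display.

recognized (one wheel, involute flank): single-mesh tooth geometry, m = 2.436, N = 14
pitch radius r_p = m·N/2 = 2.436·14/2 = 17.052000
base radius r_b = r_p·cos α = 17.052000·cos 19.628° = 16.061166
roll angle φ = 37.400° = 0.65275314 rad
x = r_b·(cos φ + φ·sin φ) = 19.126940
y = r_b·(sin φ − φ·cos φ) = 1.426540

x=19.126940 y=1.426540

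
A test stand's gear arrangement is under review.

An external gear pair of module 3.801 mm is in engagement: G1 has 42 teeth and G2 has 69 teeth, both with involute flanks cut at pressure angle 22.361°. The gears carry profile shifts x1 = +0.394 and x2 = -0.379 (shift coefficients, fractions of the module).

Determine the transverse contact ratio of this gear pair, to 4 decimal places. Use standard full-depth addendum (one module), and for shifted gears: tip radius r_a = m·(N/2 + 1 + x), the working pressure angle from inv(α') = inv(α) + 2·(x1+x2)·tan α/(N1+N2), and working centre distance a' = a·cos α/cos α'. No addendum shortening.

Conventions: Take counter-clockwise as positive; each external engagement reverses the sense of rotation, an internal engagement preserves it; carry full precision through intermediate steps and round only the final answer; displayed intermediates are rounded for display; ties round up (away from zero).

single-mesh involute tooth geometry (42T engaging 69T at module 3.801)
base radii: r_b1 = 73.818876, r_b2 = 121.273868
tip radii: r_a1 = 85.119594, r_a2 = 133.494921
inv(α') = inv(22.361°) + 2·(+0.394-0.379)·tan α/(42+69) = 0.02121227  ⇒  α' = 22.39857°
a' = a·cos α / cos α' = 210.9555·cos 22.361°/cos 22.39857° = 211.012470
action lengths: √(r_a1²−r_b1²) = 42.380642, √(r_a2²−r_b2²) = 55.799129
base pitch p_b = π·m·cos α = 11.043278
CR = (42.380642 + 55.799129 − 211.012470·sin 22.39857°)/11.043278 = 1.609488
contact ratio ≈ 1.6095

1.6095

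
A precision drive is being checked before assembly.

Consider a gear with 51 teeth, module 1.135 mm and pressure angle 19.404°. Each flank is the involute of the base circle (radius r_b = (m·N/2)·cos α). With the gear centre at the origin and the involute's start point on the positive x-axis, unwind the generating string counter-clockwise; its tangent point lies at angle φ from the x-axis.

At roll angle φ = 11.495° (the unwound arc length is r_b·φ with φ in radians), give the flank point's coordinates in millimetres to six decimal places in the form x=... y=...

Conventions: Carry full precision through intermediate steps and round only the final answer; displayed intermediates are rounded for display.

x=27.842426 y=0.073186

class = single-mesh tooth geometry [base-circle involute, m = 1.135, 51T]
pitch radius r_p = m·N/2 = 1.135·51/2 = 28.942500
base radius r_b = r_p·cos α = 28.942500·cos 19.404° = 27.298551
roll angle φ = 11.495° = 0.20062560 rad
x = r_b·(cos φ + φ·sin φ) = 27.842426
y = r_b·(sin φ − φ·cos φ) = 0.073186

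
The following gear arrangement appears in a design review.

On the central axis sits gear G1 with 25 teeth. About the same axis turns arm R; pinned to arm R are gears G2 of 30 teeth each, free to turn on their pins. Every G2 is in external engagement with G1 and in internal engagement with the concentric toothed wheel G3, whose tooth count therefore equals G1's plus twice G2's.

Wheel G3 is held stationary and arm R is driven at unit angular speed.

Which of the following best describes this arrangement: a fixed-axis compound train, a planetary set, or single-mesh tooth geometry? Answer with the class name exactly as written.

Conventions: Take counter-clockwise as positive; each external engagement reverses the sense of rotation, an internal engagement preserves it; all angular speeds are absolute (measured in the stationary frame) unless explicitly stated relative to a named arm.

class = planetary set [G3 = 25+2·30 = 85; Willis about the carrier]
classification: planetary set

planetary set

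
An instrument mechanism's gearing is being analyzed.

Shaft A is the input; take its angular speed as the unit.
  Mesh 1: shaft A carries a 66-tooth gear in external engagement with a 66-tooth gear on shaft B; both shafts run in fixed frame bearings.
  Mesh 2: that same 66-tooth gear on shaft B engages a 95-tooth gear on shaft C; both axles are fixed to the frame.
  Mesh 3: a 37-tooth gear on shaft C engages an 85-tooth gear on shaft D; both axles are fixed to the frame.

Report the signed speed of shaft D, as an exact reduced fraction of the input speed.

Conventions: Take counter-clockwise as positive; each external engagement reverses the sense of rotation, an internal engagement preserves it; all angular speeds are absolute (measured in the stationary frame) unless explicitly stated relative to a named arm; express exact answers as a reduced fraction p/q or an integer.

3-mesh fixed-axis compound train (all bearings frame-fixed)
mesh 1 [66T→66T]: |ω|/ω_in = 1×66/66 = 1, sense flips to −
mesh 2 [66T→95T]: |ω|/ω_in = 1×66/95 = 66/95, sense flips to +
mesh 3 [37T→85T]: |ω|/ω_in = (66/95)×37/85 = 2442/8075, sense flips to −
signed output speed (× input speed) = -2442/8075

-2442/8075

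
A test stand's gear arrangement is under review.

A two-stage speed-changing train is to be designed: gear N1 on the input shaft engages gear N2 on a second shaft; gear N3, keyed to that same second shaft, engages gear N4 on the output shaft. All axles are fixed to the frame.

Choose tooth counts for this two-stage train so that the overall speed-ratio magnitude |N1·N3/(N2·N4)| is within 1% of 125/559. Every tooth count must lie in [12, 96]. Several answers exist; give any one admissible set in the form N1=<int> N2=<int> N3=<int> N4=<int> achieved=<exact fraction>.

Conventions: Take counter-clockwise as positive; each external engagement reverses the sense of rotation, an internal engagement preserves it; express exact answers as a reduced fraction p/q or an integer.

design class (target 125/559): fixed-axis compound train
target = 125/559 in lowest terms: an exact hit needs N1·N3 = k·125 and N2·N4 = k·559 for one integer k, every count in [12, 96]; additionally prefer no 1:1 stage (N1 ≠ N2, N3 ≠ N4)
k = 1…2: no 1:1-free in-range split of k·125 and k·559 into factor pairs; take k = 3
k = 3: N1·N3 = 375 = 15·25, N2·N4 = 1677 = 39·43
achieved = 15·25/(39·43) = 125/559; |achieved − target| = 0 ≤ 5/2236 ✓

N1=15 N2=39 N3=25 N4=43 achieved=125/559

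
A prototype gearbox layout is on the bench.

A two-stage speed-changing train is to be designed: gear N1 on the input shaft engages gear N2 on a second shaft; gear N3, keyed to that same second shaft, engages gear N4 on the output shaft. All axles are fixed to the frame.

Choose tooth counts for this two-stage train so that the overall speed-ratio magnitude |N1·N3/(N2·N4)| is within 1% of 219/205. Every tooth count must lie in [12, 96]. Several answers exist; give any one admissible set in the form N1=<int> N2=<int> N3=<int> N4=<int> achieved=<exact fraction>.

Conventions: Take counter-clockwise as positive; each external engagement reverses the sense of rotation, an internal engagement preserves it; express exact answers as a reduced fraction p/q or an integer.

design class (target 219/205): fixed-axis compound train
target = 219/205 in lowest terms: an exact hit needs N1·N3 = k·219 and N2·N4 = k·205 for one integer k, every count in [12, 96]; additionally prefer no 1:1 stage (N1 ≠ N2, N3 ≠ N4)
k = 1…3: no 1:1-free in-range split of k·219 and k·205 into factor pairs; take k = 4
k = 4: N1·N3 = 876 = 12·73, N2·N4 = 820 = 20·41
achieved = 12·73/(20·41) = 219/205; |achieved − target| = 0 ≤ 219/20500 ✓

N1=12 N2=20 N3=73 N4=41 achieved=219/205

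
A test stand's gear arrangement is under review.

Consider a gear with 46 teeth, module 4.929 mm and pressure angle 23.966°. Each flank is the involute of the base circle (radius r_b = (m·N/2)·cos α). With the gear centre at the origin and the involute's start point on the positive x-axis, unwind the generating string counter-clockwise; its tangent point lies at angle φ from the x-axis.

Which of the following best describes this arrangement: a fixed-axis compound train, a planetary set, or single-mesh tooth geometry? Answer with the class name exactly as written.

single-mesh tooth geometry

class = single-mesh tooth geometry [base-circle involute, m = 4.929, 46T]
classification: single-mesh tooth geometry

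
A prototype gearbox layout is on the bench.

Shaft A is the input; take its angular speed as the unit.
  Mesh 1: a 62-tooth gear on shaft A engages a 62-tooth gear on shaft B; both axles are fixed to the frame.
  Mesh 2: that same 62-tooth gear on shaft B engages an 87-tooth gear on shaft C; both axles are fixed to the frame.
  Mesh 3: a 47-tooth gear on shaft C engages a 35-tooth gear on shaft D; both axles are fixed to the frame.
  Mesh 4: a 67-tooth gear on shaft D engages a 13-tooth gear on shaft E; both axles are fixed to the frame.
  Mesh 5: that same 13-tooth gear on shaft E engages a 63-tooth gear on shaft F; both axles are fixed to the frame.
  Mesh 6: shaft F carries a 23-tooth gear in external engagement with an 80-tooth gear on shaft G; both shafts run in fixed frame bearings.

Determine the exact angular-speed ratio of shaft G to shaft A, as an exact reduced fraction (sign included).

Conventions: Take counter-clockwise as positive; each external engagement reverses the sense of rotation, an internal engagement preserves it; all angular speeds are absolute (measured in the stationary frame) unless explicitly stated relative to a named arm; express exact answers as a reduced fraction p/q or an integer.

class = fixed-axis compound train [6 meshes; 6 ratios multiply, 6 sense flips]
mesh 1 [62T→62T]: running ratio 1, sense −
mesh 2 [62T→87T]: running ratio 62/87, sense +
mesh 3 [47T→35T]: running ratio 2914/3045, sense −
mesh 4 [67T→13T]: running ratio 195238/39585, sense +
mesh 5 [13T→63T]: running ratio 195238/191835, sense −
mesh 6 [23T→80T]: running ratio 2245237/7673400, sense +
ω_out/ω_in = 2245237/7673400

2245237/7673400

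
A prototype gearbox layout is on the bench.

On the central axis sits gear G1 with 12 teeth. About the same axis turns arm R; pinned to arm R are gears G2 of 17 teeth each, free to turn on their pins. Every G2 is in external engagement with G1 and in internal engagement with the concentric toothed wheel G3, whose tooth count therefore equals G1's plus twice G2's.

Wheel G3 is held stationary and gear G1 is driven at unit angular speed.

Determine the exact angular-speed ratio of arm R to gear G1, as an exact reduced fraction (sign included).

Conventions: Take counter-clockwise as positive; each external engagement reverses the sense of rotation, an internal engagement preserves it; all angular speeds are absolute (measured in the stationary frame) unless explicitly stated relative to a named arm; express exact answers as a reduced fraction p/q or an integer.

6/29

recognized (axles ride arm R): planetary set, 12/17/46 teeth
ring teeth: 12 + 2·17 = 46
12(ω_sun−ω_arm) = −46(ω_ring−ω_arm),  ω_ring = 0, ω_sun = 1
12(1−ω_arm) = −46(0−ω_arm)  ⇒  58·ω_arm = 12  ⇒  ω_arm = 6/29
ω_out/ω_in = 6/29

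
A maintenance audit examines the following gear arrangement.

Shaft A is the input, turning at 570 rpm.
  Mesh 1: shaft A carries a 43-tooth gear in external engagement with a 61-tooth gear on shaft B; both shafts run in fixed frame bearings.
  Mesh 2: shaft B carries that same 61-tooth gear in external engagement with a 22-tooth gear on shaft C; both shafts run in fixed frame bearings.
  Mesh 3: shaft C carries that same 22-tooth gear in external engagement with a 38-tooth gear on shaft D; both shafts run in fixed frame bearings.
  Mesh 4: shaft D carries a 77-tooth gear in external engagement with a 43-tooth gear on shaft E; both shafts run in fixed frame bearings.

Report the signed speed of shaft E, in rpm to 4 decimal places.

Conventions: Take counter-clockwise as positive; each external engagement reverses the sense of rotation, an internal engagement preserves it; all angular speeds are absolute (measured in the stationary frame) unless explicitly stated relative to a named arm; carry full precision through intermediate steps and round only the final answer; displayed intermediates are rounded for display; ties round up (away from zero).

topology: fixed-axis compound train — 4 meshes, A→E
mesh 1 [43T→61T]: ω = 570.0000×43/61 = 401.8033 rpm, sense flips to −
mesh 2 [61T→22T]: ω = 401.8033×61/22 = 1114.0909 rpm, sense flips to +
mesh 3 [22T→38T]: ω = 1114.0909×22/38 = 645.0000 rpm, sense flips to −
mesh 4 [77T→43T]: ω = 645.0000×77/43 = 1155.0000 rpm, sense flips to +
signed output speed = +1155.0000 rpm

+1155.0000 rpm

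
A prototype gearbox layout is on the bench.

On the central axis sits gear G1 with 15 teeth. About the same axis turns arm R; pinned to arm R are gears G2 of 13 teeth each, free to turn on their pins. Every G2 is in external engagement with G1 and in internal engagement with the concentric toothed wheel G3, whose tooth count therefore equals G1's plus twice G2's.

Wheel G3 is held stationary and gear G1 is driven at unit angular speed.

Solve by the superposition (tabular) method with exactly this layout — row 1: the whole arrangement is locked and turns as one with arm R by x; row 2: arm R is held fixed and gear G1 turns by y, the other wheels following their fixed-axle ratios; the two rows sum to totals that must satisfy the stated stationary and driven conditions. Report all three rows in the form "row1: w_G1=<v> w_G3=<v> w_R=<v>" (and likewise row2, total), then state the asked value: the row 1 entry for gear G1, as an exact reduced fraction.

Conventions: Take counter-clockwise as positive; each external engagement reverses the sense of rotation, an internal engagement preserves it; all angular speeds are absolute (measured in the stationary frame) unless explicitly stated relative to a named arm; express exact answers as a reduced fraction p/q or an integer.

row1: w_G1=15/56 w_G3=15/56 w_R=15/56
row2: w_G1=41/56 w_G3=-15/56 w_R=0
total: w_G1=1 w_G3=0 w_R=15/56
asked value: 15/56

topology: planetary set — G1 15T / G2 13T / G3 41T, arm = carrier (Willis)
superposition row 1 [locked train]: every member turns x
row 2 (arm held, sun turns y): ω_ring = −(15/41)·y, ω_arm = 0
boundary: total ω_ring = x − (15/41)·y = 0 and total ω_sun = x + y = 1  ⇒  y = 41/56, x = 15/56
row 2 ring = −(15/41)·41/56 = -15/56
totals (row 1 + row 2): sun 15/56 + 41/56 = 1, ring 15/56 + (-15/56) = 0, arm 15/56 + 0 = 15/56
asked cell (row1, sun) = 15/56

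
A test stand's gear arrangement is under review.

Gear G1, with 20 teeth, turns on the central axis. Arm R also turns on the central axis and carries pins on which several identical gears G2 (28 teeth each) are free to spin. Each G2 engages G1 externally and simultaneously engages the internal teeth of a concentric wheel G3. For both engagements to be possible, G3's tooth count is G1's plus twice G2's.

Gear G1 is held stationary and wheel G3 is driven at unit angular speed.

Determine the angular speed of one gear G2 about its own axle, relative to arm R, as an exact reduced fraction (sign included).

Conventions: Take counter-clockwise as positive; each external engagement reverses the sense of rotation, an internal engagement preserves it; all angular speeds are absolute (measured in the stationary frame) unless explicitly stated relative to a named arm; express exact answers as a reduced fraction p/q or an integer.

95/168

planetary set (20T centre, 28T on arm, 76T internal) — Willis relation
ring teeth: 20 + 2·28 = 76
20(ω_sun−ω_arm) = −76(ω_ring−ω_arm),  ω_sun = 0, ω_ring = 1
20(0−ω_arm) = −76(1−ω_arm)  ⇒  96·ω_arm = 76  ⇒  ω_arm = 19/24
sun–planet mesh: 20·(0−19/24) = −28·(ω_p−ω_arm)  ⇒  ω_p−ω_arm = 95/168
exact speed ratio = 95/168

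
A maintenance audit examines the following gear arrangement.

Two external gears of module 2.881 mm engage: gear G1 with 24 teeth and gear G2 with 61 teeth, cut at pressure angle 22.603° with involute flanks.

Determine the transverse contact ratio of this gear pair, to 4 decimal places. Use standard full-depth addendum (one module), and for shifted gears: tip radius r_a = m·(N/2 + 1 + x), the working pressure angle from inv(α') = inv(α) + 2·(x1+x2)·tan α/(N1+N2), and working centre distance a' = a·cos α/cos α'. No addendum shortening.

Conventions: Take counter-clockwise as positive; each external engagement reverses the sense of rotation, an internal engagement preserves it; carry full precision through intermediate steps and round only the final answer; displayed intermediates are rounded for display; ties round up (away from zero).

topology: single-mesh involute geometry — m = 2.881, 24T/61T pair
base radii: r_b1 = 31.916528, r_b2 = 81.121175
tip radii: r_a1 = 37.453000, r_a2 = 90.751500
no profile shift: α' = α, a' = a
action lengths: √(r_a1²−r_b1²) = 19.597511, √(r_a2²−r_b2²) = 40.684023
base pitch p_b = π·m·cos α = 8.355727
CR = (19.597511 + 40.684023 − 122.442500·sin 22.60300°)/8.355727 = 1.582332
contact ratio ≈ 1.5823

1.5823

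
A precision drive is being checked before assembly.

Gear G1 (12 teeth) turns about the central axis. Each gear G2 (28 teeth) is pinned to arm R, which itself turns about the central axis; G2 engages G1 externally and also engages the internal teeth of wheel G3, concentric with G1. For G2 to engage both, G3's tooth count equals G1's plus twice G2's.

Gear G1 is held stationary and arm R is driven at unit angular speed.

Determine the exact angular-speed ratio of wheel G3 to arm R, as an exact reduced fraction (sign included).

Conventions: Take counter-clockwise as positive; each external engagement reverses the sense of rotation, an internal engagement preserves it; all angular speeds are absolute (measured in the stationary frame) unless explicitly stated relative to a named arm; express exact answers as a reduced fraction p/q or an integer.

class = planetary set [G3 = 12+2·28 = 68; Willis about the carrier]
ring teeth: 12 + 2·28 = 68
12(ω_sun−ω_arm) = −68(ω_ring−ω_arm),  ω_sun = 0, ω_arm = 1
ω_ring = 1 − (12/68)(0−1) = 20/17
ω_out/ω_in = 20/17

20/17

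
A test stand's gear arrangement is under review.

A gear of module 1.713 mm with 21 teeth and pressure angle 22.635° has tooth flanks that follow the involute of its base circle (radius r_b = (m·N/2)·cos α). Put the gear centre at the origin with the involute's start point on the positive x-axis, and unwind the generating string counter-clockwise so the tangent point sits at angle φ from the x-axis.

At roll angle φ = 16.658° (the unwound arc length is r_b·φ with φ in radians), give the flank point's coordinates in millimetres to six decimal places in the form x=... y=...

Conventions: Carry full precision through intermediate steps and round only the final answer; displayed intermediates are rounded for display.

class = single-mesh tooth geometry [base-circle involute, m = 1.713, 21T]
pitch radius r_p = m·N/2 = 1.713·21/2 = 17.986500
base radius r_b = r_p·cos α = 17.986500·cos 22.635° = 16.601095
roll angle φ = 16.658° = 0.29073695 rad
x = r_b·(cos φ + φ·sin φ) = 17.287966
y = r_b·(sin φ − φ·cos φ) = 0.134847

x=17.287966 y=0.134847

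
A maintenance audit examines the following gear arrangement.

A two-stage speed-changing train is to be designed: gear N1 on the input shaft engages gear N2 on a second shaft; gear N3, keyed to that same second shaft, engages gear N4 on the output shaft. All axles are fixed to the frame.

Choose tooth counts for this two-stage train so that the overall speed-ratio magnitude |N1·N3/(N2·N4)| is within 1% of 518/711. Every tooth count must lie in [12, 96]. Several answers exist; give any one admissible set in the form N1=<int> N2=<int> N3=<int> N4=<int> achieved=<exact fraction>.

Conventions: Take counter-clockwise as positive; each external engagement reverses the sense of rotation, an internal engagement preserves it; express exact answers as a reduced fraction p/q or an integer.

N1=14 N2=18 N3=74 N4=79 achieved=518/711

2-stage fixed-axis compound train for ratio 518/711
target = 518/711 in lowest terms: an exact hit needs N1·N3 = k·518 and N2·N4 = k·711 for one integer k, every count in [12, 96]; additionally prefer no 1:1 stage (N1 ≠ N2, N3 ≠ N4)
k = 1: no 1:1-free in-range split of k·518 and k·711 into factor pairs; take k = 2
k = 2: N1·N3 = 1036 = 14·74, N2·N4 = 1422 = 18·79
achieved = 14·74/(18·79) = 518/711; |achieved − target| = 0 ≤ 259/35550 ✓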